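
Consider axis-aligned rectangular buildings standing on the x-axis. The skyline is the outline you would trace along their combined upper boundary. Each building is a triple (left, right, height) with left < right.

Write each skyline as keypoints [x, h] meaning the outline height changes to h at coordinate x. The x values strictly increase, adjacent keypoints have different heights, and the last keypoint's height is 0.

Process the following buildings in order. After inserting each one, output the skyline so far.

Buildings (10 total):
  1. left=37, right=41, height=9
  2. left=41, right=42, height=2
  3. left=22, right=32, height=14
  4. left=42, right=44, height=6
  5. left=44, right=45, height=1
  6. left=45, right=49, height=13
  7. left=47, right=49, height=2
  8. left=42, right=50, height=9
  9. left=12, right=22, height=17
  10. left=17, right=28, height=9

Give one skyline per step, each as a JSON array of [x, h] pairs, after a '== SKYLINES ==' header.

== SKYLINES ==
[[37,9],[41,0]]
[[37,9],[41,2],[42,0]]
[[22,14],[32,0],[37,9],[41,2],[42,0]]
[[22,14],[32,0],[37,9],[41,2],[42,6],[44,0]]
[[22,14],[32,0],[37,9],[41,2],[42,6],[44,1],[45,0]]
[[22,14],[32,0],[37,9],[41,2],[42,6],[44,1],[45,13],[49,0]]
[[22,14],[32,0],[37,9],[41,2],[42,6],[44,1],[45,13],[49,0]]
[[22,14],[32,0],[37,9],[41,2],[42,9],[45,13],[49,9],[50,0]]
[[12,17],[22,14],[32,0],[37,9],[41,2],[42,9],[45,13],[49,9],[50,0]]
[[12,17],[22,14],[32,0],[37,9],[41,2],[42,9],[45,13],[49,9],[50,0]]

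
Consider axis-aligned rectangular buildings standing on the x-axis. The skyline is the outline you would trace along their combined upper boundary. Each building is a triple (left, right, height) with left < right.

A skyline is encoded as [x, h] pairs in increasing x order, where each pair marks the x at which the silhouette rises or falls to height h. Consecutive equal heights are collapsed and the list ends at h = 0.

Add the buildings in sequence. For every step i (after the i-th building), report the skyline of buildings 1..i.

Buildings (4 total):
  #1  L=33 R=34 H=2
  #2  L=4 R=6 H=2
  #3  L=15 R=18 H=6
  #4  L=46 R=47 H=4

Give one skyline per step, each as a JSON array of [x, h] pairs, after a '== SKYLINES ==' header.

== SKYLINES ==
[[33,2],[34,0]]
[[4,2],[6,0],[33,2],[34,0]]
[[4,2],[6,0],[15,6],[18,0],[33,2],[34,0]]
[[4,2],[6,0],[15,6],[18,0],[33,2],[34,0],[46,4],[47,0]]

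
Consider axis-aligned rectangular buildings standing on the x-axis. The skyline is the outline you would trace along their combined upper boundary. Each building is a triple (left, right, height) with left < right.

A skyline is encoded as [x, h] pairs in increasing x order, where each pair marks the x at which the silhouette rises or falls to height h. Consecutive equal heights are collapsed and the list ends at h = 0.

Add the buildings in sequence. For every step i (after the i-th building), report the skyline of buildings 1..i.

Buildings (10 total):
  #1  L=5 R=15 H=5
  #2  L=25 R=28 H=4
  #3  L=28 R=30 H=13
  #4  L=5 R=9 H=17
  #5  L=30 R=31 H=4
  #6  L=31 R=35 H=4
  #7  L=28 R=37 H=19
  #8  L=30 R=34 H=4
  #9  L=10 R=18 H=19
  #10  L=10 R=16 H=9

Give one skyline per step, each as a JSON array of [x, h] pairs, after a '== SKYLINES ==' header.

== SKYLINES ==
[[5,5],[15,0]]
[[5,5],[15,0],[25,4],[28,0]]
[[5,5],[15,0],[25,4],[28,13],[30,0]]
[[5,17],[9,5],[15,0],[25,4],[28,13],[30,0]]
[[5,17],[9,5],[15,0],[25,4],[28,13],[30,4],[31,0]]
[[5,17],[9,5],[15,0],[25,4],[28,13],[30,4],[35,0]]
[[5,17],[9,5],[15,0],[25,4],[28,19],[37,0]]
[[5,17],[9,5],[15,0],[25,4],[28,19],[37,0]]
[[5,17],[9,5],[10,19],[18,0],[25,4],[28,19],[37,0]]
[[5,17],[9,5],[10,19],[18,0],[25,4],[28,19],[37,0]]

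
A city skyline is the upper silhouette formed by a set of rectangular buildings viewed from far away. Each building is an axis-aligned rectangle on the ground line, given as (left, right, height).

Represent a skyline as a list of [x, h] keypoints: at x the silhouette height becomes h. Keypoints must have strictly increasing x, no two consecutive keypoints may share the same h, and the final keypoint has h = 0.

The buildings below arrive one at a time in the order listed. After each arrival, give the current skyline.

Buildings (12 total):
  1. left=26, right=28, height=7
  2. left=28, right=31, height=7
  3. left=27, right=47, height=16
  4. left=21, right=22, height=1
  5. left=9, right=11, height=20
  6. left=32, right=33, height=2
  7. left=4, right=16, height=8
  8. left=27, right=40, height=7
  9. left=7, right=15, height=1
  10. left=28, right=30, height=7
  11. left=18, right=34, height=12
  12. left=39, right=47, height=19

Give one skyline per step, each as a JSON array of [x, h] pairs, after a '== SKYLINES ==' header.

== SKYLINES ==
[[26,7],[28,0]]
[[26,7],[31,0]]
[[26,7],[27,16],[47,0]]
[[21,1],[22,0],[26,7],[27,16],[47,0]]
[[9,20],[11,0],[21,1],[22,0],[26,7],[27,16],[47,0]]
[[9,20],[11,0],[21,1],[22,0],[26,7],[27,16],[47,0]]
[[4,8],[9,20],[11,8],[16,0],[21,1],[22,0],[26,7],[27,16],[47,0]]
[[4,8],[9,20],[11,8],[16,0],[21,1],[22,0],[26,7],[27,16],[47,0]]
[[4,8],[9,20],[11,8],[16,0],[21,1],[22,0],[26,7],[27,16],[47,0]]
[[4,8],[9,20],[11,8],[16,0],[21,1],[22,0],[26,7],[27,16],[47,0]]
[[4,8],[9,20],[11,8],[16,0],[18,12],[27,16],[47,0]]
[[4,8],[9,20],[11,8],[16,0],[18,12],[27,16],[39,19],[47,0]]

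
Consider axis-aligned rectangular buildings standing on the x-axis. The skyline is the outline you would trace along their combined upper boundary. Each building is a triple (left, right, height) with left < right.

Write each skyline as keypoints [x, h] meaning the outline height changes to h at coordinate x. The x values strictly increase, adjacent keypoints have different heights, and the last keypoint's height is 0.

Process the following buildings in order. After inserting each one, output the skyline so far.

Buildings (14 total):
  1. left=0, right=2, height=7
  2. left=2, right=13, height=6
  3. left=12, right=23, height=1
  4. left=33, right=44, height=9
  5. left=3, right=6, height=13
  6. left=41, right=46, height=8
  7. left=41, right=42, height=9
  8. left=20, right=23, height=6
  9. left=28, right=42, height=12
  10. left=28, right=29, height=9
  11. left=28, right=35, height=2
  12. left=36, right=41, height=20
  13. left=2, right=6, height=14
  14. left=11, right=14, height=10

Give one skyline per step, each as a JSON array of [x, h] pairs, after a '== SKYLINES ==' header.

== SKYLINES ==
[[0,7],[2,0]]
[[0,7],[2,6],[13,0]]
[[0,7],[2,6],[13,1],[23,0]]
[[0,7],[2,6],[13,1],[23,0],[33,9],[44,0]]
[[0,7],[2,6],[3,13],[6,6],[13,1],[23,0],[33,9],[44,0]]
[[0,7],[2,6],[3,13],[6,6],[13,1],[23,0],[33,9],[44,8],[46,0]]
[[0,7],[2,6],[3,13],[6,6],[13,1],[23,0],[33,9],[44,8],[46,0]]
[[0,7],[2,6],[3,13],[6,6],[13,1],[20,6],[23,0],[33,9],[44,8],[46,0]]
[[0,7],[2,6],[3,13],[6,6],[13,1],[20,6],[23,0],[28,12],[42,9],[44,8],[46,0]]
[[0,7],[2,6],[3,13],[6,6],[13,1],[20,6],[23,0],[28,12],[42,9],[44,8],[46,0]]
[[0,7],[2,6],[3,13],[6,6],[13,1],[20,6],[23,0],[28,12],[42,9],[44,8],[46,0]]
[[0,7],[2,6],[3,13],[6,6],[13,1],[20,6],[23,0],[28,12],[36,20],[41,12],[42,9],[44,8],[46,0]]
[[0,7],[2,14],[6,6],[13,1],[20,6],[23,0],[28,12],[36,20],[41,12],[42,9],[44,8],[46,0]]
[[0,7],[2,14],[6,6],[11,10],[14,1],[20,6],[23,0],[28,12],[36,20],[41,12],[42,9],[44,8],[46,0]]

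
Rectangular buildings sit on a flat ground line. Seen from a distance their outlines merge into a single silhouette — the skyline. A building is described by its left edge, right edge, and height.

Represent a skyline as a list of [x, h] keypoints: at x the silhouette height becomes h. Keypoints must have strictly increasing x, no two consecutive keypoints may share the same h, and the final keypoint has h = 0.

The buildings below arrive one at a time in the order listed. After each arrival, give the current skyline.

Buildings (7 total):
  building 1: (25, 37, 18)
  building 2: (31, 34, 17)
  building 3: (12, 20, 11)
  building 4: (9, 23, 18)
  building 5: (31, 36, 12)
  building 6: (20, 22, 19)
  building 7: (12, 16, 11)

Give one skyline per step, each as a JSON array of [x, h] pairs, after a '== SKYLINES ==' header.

== SKYLINES ==
[[25,18],[37,0]]
[[25,18],[37,0]]
[[12,11],[20,0],[25,18],[37,0]]
[[9,18],[23,0],[25,18],[37,0]]
[[9,18],[23,0],[25,18],[37,0]]
[[9,18],[20,19],[22,18],[23,0],[25,18],[37,0]]
[[9,18],[20,19],[22,18],[23,0],[25,18],[37,0]]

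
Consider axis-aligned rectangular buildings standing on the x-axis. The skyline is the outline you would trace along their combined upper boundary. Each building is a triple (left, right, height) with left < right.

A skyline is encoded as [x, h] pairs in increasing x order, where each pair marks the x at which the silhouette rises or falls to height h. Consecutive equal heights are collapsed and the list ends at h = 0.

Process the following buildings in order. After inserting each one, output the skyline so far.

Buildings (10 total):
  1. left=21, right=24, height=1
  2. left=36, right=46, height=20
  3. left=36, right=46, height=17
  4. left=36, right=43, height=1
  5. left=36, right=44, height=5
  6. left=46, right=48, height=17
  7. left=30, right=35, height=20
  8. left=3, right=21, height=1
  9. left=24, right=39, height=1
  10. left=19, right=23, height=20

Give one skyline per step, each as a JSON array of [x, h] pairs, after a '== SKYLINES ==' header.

== SKYLINES ==
[[21,1],[24,0]]
[[21,1],[24,0],[36,20],[46,0]]
[[21,1],[24,0],[36,20],[46,0]]
[[21,1],[24,0],[36,20],[46,0]]
[[21,1],[24,0],[36,20],[46,0]]
[[21,1],[24,0],[36,20],[46,17],[48,0]]
[[21,1],[24,0],[30,20],[35,0],[36,20],[46,17],[48,0]]
[[3,1],[24,0],[30,20],[35,0],[36,20],[46,17],[48,0]]
[[3,1],[30,20],[35,1],[36,20],[46,17],[48,0]]
[[3,1],[19,20],[23,1],[30,20],[35,1],[36,20],[46,17],[48,0]]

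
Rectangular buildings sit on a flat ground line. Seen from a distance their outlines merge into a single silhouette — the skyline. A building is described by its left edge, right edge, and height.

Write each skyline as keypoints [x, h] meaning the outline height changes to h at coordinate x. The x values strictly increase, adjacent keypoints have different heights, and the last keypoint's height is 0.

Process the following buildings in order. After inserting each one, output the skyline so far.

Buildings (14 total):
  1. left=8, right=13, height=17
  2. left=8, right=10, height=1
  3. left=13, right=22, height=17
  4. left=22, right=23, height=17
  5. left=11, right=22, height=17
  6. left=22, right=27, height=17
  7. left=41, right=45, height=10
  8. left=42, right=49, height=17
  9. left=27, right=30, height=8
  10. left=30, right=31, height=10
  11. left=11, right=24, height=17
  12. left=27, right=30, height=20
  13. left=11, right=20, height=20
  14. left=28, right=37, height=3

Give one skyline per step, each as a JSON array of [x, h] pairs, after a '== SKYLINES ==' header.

== SKYLINES ==
[[8,17],[13,0]]
[[8,17],[13,0]]
[[8,17],[22,0]]
[[8,17],[23,0]]
[[8,17],[23,0]]
[[8,17],[27,0]]
[[8,17],[27,0],[41,10],[45,0]]
[[8,17],[27,0],[41,10],[42,17],[49,0]]
[[8,17],[27,8],[30,0],[41,10],[42,17],[49,0]]
[[8,17],[27,8],[30,10],[31,0],[41,10],[42,17],[49,0]]
[[8,17],[27,8],[30,10],[31,0],[41,10],[42,17],[49,0]]
[[8,17],[27,20],[30,10],[31,0],[41,10],[42,17],[49,0]]
[[8,17],[11,20],[20,17],[27,20],[30,10],[31,0],[41,10],[42,17],[49,0]]
[[8,17],[11,20],[20,17],[27,20],[30,10],[31,3],[37,0],[41,10],[42,17],[49,0]]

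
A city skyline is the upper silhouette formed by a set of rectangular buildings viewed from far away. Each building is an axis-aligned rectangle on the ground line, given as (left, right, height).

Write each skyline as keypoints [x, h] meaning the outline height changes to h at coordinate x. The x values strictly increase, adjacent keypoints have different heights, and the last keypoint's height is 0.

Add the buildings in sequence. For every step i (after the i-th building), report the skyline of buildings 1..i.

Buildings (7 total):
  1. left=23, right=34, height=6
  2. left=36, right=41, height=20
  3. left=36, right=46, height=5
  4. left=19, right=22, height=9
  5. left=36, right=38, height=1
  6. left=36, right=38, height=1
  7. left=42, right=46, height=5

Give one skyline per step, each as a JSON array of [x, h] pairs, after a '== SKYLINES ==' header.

== SKYLINES ==
[[23,6],[34,0]]
[[23,6],[34,0],[36,20],[41,0]]
[[23,6],[34,0],[36,20],[41,5],[46,0]]
[[19,9],[22,0],[23,6],[34,0],[36,20],[41,5],[46,0]]
[[19,9],[22,0],[23,6],[34,0],[36,20],[41,5],[46,0]]
[[19,9],[22,0],[23,6],[34,0],[36,20],[41,5],[46,0]]
[[19,9],[22,0],[23,6],[34,0],[36,20],[41,5],[46,0]]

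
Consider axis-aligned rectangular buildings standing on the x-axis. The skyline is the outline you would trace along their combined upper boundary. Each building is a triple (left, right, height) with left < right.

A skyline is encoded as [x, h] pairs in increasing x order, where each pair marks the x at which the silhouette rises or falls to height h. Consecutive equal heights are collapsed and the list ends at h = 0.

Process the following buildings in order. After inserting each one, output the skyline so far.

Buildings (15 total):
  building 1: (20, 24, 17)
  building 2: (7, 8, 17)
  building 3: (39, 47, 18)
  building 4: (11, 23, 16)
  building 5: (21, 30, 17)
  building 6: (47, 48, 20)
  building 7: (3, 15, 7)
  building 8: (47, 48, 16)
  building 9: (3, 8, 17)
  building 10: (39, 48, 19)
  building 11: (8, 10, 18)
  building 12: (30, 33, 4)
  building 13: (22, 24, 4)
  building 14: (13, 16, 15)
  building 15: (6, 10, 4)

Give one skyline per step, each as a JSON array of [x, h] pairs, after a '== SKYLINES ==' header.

== SKYLINES ==
[[20,17],[24,0]]
[[7,17],[8,0],[20,17],[24,0]]
[[7,17],[8,0],[20,17],[24,0],[39,18],[47,0]]
[[7,17],[8,0],[11,16],[20,17],[24,0],[39,18],[47,0]]
[[7,17],[8,0],[11,16],[20,17],[30,0],[39,18],[47,0]]
[[7,17],[8,0],[11,16],[20,17],[30,0],[39,18],[47,20],[48,0]]
[[3,7],[7,17],[8,7],[11,16],[20,17],[30,0],[39,18],[47,20],[48,0]]
[[3,7],[7,17],[8,7],[11,16],[20,17],[30,0],[39,18],[47,20],[48,0]]
[[3,17],[8,7],[11,16],[20,17],[30,0],[39,18],[47,20],[48,0]]
[[3,17],[8,7],[11,16],[20,17],[30,0],[39,19],[47,20],[48,0]]
[[3,17],[8,18],[10,7],[11,16],[20,17],[30,0],[39,19],[47,20],[48,0]]
[[3,17],[8,18],[10,7],[11,16],[20,17],[30,4],[33,0],[39,19],[47,20],[48,0]]
[[3,17],[8,18],[10,7],[11,16],[20,17],[30,4],[33,0],[39,19],[47,20],[48,0]]
[[3,17],[8,18],[10,7],[11,16],[20,17],[30,4],[33,0],[39,19],[47,20],[48,0]]
[[3,17],[8,18],[10,7],[11,16],[20,17],[30,4],[33,0],[39,19],[47,20],[48,0]]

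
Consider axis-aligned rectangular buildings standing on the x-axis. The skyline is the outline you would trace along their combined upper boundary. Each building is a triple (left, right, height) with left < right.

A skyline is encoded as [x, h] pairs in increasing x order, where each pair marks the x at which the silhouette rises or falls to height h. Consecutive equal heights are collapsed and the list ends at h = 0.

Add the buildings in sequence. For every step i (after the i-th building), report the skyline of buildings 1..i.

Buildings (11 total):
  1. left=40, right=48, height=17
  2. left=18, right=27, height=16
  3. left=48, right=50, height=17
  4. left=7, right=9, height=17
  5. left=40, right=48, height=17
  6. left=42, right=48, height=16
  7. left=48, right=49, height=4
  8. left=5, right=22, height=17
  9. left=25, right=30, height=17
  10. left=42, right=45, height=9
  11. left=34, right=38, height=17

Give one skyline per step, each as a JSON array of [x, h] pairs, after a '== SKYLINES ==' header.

== SKYLINES ==
[[40,17],[48,0]]
[[18,16],[27,0],[40,17],[48,0]]
[[18,16],[27,0],[40,17],[50,0]]
[[7,17],[9,0],[18,16],[27,0],[40,17],[50,0]]
[[7,17],[9,0],[18,16],[27,0],[40,17],[50,0]]
[[7,17],[9,0],[18,16],[27,0],[40,17],[50,0]]
[[7,17],[9,0],[18,16],[27,0],[40,17],[50,0]]
[[5,17],[22,16],[27,0],[40,17],[50,0]]
[[5,17],[22,16],[25,17],[30,0],[40,17],[50,0]]
[[5,17],[22,16],[25,17],[30,0],[40,17],[50,0]]
[[5,17],[22,16],[25,17],[30,0],[34,17],[38,0],[40,17],[50,0]]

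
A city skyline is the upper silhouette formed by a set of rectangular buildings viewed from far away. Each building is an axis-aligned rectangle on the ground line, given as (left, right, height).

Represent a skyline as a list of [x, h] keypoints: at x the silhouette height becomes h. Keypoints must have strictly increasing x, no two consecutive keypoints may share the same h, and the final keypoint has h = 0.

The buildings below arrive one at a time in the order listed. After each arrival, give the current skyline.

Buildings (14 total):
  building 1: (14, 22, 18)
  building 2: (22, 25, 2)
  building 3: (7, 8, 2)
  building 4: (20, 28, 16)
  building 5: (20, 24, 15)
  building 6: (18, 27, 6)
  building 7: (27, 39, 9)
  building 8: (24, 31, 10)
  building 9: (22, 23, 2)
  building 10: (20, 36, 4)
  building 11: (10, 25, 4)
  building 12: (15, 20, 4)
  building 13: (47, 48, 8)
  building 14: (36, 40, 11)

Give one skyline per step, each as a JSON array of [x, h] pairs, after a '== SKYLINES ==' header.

== SKYLINES ==
[[14,18],[22,0]]
[[14,18],[22,2],[25,0]]
[[7,2],[8,0],[14,18],[22,2],[25,0]]
[[7,2],[8,0],[14,18],[22,16],[28,0]]
[[7,2],[8,0],[14,18],[22,16],[28,0]]
[[7,2],[8,0],[14,18],[22,16],[28,0]]
[[7,2],[8,0],[14,18],[22,16],[28,9],[39,0]]
[[7,2],[8,0],[14,18],[22,16],[28,10],[31,9],[39,0]]
[[7,2],[8,0],[14,18],[22,16],[28,10],[31,9],[39,0]]
[[7,2],[8,0],[14,18],[22,16],[28,10],[31,9],[39,0]]
[[7,2],[8,0],[10,4],[14,18],[22,16],[28,10],[31,9],[39,0]]
[[7,2],[8,0],[10,4],[14,18],[22,16],[28,10],[31,9],[39,0]]
[[7,2],[8,0],[10,4],[14,18],[22,16],[28,10],[31,9],[39,0],[47,8],[48,0]]
[[7,2],[8,0],[10,4],[14,18],[22,16],[28,10],[31,9],[36,11],[40,0],[47,8],[48,0]]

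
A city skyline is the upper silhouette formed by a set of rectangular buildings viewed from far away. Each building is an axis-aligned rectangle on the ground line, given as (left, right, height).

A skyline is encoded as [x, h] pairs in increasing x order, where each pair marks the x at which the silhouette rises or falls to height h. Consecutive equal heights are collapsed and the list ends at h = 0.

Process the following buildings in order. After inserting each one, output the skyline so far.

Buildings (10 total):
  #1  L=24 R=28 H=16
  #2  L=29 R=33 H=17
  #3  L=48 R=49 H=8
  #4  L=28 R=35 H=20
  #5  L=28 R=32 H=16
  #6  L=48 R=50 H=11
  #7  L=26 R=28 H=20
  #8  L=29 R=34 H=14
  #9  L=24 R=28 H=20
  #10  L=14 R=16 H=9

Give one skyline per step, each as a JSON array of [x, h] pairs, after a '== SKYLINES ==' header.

== SKYLINES ==
[[24,16],[28,0]]
[[24,16],[28,0],[29,17],[33,0]]
[[24,16],[28,0],[29,17],[33,0],[48,8],[49,0]]
[[24,16],[28,20],[35,0],[48,8],[49,0]]
[[24,16],[28,20],[35,0],[48,8],[49,0]]
[[24,16],[28,20],[35,0],[48,11],[50,0]]
[[24,16],[26,20],[35,0],[48,11],[50,0]]
[[24,16],[26,20],[35,0],[48,11],[50,0]]
[[24,20],[35,0],[48,11],[50,0]]
[[14,9],[16,0],[24,20],[35,0],[48,11],[50,0]]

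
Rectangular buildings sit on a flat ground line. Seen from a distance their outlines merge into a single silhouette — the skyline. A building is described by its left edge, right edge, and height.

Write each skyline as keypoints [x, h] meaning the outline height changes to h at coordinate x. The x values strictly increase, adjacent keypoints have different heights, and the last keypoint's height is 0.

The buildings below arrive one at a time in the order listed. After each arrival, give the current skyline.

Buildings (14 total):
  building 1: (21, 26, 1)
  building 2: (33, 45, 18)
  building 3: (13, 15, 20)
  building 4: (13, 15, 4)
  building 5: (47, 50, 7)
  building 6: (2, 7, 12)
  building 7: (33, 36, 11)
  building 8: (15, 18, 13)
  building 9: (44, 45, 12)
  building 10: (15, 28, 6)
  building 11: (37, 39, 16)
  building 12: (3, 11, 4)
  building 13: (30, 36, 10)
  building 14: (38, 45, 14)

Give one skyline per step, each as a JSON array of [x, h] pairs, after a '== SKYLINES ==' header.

== SKYLINES ==
[[21,1],[26,0]]
[[21,1],[26,0],[33,18],[45,0]]
[[13,20],[15,0],[21,1],[26,0],[33,18],[45,0]]
[[13,20],[15,0],[21,1],[26,0],[33,18],[45,0]]
[[13,20],[15,0],[21,1],[26,0],[33,18],[45,0],[47,7],[50,0]]
[[2,12],[7,0],[13,20],[15,0],[21,1],[26,0],[33,18],[45,0],[47,7],[50,0]]
[[2,12],[7,0],[13,20],[15,0],[21,1],[26,0],[33,18],[45,0],[47,7],[50,0]]
[[2,12],[7,0],[13,20],[15,13],[18,0],[21,1],[26,0],[33,18],[45,0],[47,7],[50,0]]
[[2,12],[7,0],[13,20],[15,13],[18,0],[21,1],[26,0],[33,18],[45,0],[47,7],[50,0]]
[[2,12],[7,0],[13,20],[15,13],[18,6],[28,0],[33,18],[45,0],[47,7],[50,0]]
[[2,12],[7,0],[13,20],[15,13],[18,6],[28,0],[33,18],[45,0],[47,7],[50,0]]
[[2,12],[7,4],[11,0],[13,20],[15,13],[18,6],[28,0],[33,18],[45,0],[47,7],[50,0]]
[[2,12],[7,4],[11,0],[13,20],[15,13],[18,6],[28,0],[30,10],[33,18],[45,0],[47,7],[50,0]]
[[2,12],[7,4],[11,0],[13,20],[15,13],[18,6],[28,0],[30,10],[33,18],[45,0],[47,7],[50,0]]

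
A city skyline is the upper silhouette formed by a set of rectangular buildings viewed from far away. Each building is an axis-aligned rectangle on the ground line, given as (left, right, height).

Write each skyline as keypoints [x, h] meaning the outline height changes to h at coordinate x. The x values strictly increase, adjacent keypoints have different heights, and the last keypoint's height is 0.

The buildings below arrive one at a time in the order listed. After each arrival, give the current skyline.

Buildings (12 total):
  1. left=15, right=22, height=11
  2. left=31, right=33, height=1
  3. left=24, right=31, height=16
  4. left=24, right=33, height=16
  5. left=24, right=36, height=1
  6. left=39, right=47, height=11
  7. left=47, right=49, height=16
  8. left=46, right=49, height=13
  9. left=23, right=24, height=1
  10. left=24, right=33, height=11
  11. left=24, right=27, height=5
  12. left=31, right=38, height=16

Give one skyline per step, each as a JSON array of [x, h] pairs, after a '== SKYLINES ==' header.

== SKYLINES ==
[[15,11],[22,0]]
[[15,11],[22,0],[31,1],[33,0]]
[[15,11],[22,0],[24,16],[31,1],[33,0]]
[[15,11],[22,0],[24,16],[33,0]]
[[15,11],[22,0],[24,16],[33,1],[36,0]]
[[15,11],[22,0],[24,16],[33,1],[36,0],[39,11],[47,0]]
[[15,11],[22,0],[24,16],[33,1],[36,0],[39,11],[47,16],[49,0]]
[[15,11],[22,0],[24,16],[33,1],[36,0],[39,11],[46,13],[47,16],[49,0]]
[[15,11],[22,0],[23,1],[24,16],[33,1],[36,0],[39,11],[46,13],[47,16],[49,0]]
[[15,11],[22,0],[23,1],[24,16],[33,1],[36,0],[39,11],[46,13],[47,16],[49,0]]
[[15,11],[22,0],[23,1],[24,16],[33,1],[36,0],[39,11],[46,13],[47,16],[49,0]]
[[15,11],[22,0],[23,1],[24,16],[38,0],[39,11],[46,13],[47,16],[49,0]]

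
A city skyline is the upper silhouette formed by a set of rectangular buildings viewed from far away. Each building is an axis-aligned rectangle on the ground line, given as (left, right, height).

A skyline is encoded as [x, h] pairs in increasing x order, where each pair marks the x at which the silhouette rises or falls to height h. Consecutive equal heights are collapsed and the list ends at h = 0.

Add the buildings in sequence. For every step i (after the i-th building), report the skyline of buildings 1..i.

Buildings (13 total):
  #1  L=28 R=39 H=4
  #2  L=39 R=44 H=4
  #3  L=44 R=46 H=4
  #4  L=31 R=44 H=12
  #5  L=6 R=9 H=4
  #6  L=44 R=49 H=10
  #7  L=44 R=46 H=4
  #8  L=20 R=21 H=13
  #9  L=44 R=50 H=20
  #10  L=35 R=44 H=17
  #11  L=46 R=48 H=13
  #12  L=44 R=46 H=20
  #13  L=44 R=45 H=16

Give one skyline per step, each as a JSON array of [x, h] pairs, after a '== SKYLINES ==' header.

== SKYLINES ==
[[28,4],[39,0]]
[[28,4],[44,0]]
[[28,4],[46,0]]
[[28,4],[31,12],[44,4],[46,0]]
[[6,4],[9,0],[28,4],[31,12],[44,4],[46,0]]
[[6,4],[9,0],[28,4],[31,12],[44,10],[49,0]]
[[6,4],[9,0],[28,4],[31,12],[44,10],[49,0]]
[[6,4],[9,0],[20,13],[21,0],[28,4],[31,12],[44,10],[49,0]]
[[6,4],[9,0],[20,13],[21,0],[28,4],[31,12],[44,20],[50,0]]
[[6,4],[9,0],[20,13],[21,0],[28,4],[31,12],[35,17],[44,20],[50,0]]
[[6,4],[9,0],[20,13],[21,0],[28,4],[31,12],[35,17],[44,20],[50,0]]
[[6,4],[9,0],[20,13],[21,0],[28,4],[31,12],[35,17],[44,20],[50,0]]
[[6,4],[9,0],[20,13],[21,0],[28,4],[31,12],[35,17],[44,20],[50,0]]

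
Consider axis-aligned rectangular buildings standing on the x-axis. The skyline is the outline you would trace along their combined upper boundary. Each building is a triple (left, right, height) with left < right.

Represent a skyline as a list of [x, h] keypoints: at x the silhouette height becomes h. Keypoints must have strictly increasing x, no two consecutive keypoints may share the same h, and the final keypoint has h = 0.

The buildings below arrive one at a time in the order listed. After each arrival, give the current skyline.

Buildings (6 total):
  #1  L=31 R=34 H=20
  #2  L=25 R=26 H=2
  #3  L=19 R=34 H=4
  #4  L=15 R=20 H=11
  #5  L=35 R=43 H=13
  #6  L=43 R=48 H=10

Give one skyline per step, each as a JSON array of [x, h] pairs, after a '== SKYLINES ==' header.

== SKYLINES ==
[[31,20],[34,0]]
[[25,2],[26,0],[31,20],[34,0]]
[[19,4],[31,20],[34,0]]
[[15,11],[20,4],[31,20],[34,0]]
[[15,11],[20,4],[31,20],[34,0],[35,13],[43,0]]
[[15,11],[20,4],[31,20],[34,0],[35,13],[43,10],[48,0]]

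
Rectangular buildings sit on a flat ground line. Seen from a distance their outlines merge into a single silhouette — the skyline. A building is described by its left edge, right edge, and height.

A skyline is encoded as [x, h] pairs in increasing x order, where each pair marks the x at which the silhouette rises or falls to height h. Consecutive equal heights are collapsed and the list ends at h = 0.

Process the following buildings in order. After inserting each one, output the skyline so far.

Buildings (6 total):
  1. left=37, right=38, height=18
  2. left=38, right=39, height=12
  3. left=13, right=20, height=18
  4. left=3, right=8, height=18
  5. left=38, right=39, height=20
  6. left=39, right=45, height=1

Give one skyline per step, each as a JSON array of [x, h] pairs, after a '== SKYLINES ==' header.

== SKYLINES ==
[[37,18],[38,0]]
[[37,18],[38,12],[39,0]]
[[13,18],[20,0],[37,18],[38,12],[39,0]]
[[3,18],[8,0],[13,18],[20,0],[37,18],[38,12],[39,0]]
[[3,18],[8,0],[13,18],[20,0],[37,18],[38,20],[39,0]]
[[3,18],[8,0],[13,18],[20,0],[37,18],[38,20],[39,1],[45,0]]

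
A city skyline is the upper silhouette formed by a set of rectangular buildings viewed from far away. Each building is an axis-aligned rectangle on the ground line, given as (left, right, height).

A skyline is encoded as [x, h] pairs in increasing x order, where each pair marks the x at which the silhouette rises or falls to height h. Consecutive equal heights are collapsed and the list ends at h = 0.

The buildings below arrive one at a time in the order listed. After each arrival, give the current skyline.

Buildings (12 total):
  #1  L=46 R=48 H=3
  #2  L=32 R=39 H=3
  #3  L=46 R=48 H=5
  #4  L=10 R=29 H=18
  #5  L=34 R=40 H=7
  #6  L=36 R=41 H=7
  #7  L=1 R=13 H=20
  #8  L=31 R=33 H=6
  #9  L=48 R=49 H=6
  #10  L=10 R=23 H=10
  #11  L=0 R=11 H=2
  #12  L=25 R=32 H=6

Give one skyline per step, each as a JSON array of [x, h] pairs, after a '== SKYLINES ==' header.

== SKYLINES ==
[[46,3],[48,0]]
[[32,3],[39,0],[46,3],[48,0]]
[[32,3],[39,0],[46,5],[48,0]]
[[10,18],[29,0],[32,3],[39,0],[46,5],[48,0]]
[[10,18],[29,0],[32,3],[34,7],[40,0],[46,5],[48,0]]
[[10,18],[29,0],[32,3],[34,7],[41,0],[46,5],[48,0]]
[[1,20],[13,18],[29,0],[32,3],[34,7],[41,0],[46,5],[48,0]]
[[1,20],[13,18],[29,0],[31,6],[33,3],[34,7],[41,0],[46,5],[48,0]]
[[1,20],[13,18],[29,0],[31,6],[33,3],[34,7],[41,0],[46,5],[48,6],[49,0]]
[[1,20],[13,18],[29,0],[31,6],[33,3],[34,7],[41,0],[46,5],[48,6],[49,0]]
[[0,2],[1,20],[13,18],[29,0],[31,6],[33,3],[34,7],[41,0],[46,5],[48,6],[49,0]]
[[0,2],[1,20],[13,18],[29,6],[33,3],[34,7],[41,0],[46,5],[48,6],[49,0]]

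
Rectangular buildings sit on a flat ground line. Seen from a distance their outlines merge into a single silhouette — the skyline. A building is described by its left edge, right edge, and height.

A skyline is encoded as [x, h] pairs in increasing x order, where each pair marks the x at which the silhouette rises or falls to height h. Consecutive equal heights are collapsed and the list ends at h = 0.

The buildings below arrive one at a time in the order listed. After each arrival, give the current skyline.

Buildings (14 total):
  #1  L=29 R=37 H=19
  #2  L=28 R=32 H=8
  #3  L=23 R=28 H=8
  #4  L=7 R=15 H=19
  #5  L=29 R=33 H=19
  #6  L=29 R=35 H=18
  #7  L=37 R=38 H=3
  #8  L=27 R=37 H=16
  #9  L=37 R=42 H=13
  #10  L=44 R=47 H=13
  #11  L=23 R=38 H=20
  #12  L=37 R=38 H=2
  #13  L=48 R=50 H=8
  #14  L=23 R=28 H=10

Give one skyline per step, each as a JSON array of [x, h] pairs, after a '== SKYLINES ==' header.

== SKYLINES ==
[[29,19],[37,0]]
[[28,8],[29,19],[37,0]]
[[23,8],[29,19],[37,0]]
[[7,19],[15,0],[23,8],[29,19],[37,0]]
[[7,19],[15,0],[23,8],[29,19],[37,0]]
[[7,19],[15,0],[23,8],[29,19],[37,0]]
[[7,19],[15,0],[23,8],[29,19],[37,3],[38,0]]
[[7,19],[15,0],[23,8],[27,16],[29,19],[37,3],[38,0]]
[[7,19],[15,0],[23,8],[27,16],[29,19],[37,13],[42,0]]
[[7,19],[15,0],[23,8],[27,16],[29,19],[37,13],[42,0],[44,13],[47,0]]
[[7,19],[15,0],[23,20],[38,13],[42,0],[44,13],[47,0]]
[[7,19],[15,0],[23,20],[38,13],[42,0],[44,13],[47,0]]
[[7,19],[15,0],[23,20],[38,13],[42,0],[44,13],[47,0],[48,8],[50,0]]
[[7,19],[15,0],[23,20],[38,13],[42,0],[44,13],[47,0],[48,8],[50,0]]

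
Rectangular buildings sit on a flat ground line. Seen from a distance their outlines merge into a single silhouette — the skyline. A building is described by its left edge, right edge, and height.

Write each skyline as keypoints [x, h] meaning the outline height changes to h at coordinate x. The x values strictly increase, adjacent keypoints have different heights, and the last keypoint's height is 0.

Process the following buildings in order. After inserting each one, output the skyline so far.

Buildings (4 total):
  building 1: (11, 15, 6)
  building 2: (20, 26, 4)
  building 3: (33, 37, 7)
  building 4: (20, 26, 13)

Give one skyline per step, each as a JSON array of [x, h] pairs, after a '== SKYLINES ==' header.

== SKYLINES ==
[[11,6],[15,0]]
[[11,6],[15,0],[20,4],[26,0]]
[[11,6],[15,0],[20,4],[26,0],[33,7],[37,0]]
[[11,6],[15,0],[20,13],[26,0],[33,7],[37,0]]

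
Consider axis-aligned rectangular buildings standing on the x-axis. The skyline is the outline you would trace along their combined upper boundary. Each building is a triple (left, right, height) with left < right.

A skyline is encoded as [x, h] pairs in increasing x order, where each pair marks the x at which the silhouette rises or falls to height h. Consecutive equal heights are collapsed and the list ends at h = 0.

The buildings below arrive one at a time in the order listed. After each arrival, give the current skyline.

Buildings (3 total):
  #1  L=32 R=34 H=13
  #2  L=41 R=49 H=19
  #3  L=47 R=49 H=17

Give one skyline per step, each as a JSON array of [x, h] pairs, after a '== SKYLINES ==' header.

== SKYLINES ==
[[32,13],[34,0]]
[[32,13],[34,0],[41,19],[49,0]]
[[32,13],[34,0],[41,19],[49,0]]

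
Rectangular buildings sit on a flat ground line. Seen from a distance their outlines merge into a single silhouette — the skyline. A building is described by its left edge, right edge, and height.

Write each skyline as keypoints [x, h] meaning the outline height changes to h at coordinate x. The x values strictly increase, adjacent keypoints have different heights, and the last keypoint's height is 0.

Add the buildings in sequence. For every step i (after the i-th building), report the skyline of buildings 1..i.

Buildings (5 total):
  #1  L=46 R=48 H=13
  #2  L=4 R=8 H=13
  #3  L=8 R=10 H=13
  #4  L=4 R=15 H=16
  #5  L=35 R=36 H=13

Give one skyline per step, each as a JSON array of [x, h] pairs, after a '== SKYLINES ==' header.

== SKYLINES ==
[[46,13],[48,0]]
[[4,13],[8,0],[46,13],[48,0]]
[[4,13],[10,0],[46,13],[48,0]]
[[4,16],[15,0],[46,13],[48,0]]
[[4,16],[15,0],[35,13],[36,0],[46,13],[48,0]]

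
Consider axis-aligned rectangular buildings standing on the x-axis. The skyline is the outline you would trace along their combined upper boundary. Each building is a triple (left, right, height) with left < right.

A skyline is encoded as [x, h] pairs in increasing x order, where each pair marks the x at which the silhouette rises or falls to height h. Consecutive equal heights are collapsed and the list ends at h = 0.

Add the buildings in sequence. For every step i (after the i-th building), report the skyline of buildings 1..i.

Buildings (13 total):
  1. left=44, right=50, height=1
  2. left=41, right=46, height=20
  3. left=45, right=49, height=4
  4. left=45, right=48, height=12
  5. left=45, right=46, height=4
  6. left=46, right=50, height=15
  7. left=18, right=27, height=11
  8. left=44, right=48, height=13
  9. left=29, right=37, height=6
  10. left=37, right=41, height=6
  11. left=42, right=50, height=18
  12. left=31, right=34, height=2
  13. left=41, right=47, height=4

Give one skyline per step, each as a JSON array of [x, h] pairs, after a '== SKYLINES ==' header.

== SKYLINES ==
[[44,1],[50,0]]
[[41,20],[46,1],[50,0]]
[[41,20],[46,4],[49,1],[50,0]]
[[41,20],[46,12],[48,4],[49,1],[50,0]]
[[41,20],[46,12],[48,4],[49,1],[50,0]]
[[41,20],[46,15],[50,0]]
[[18,11],[27,0],[41,20],[46,15],[50,0]]
[[18,11],[27,0],[41,20],[46,15],[50,0]]
[[18,11],[27,0],[29,6],[37,0],[41,20],[46,15],[50,0]]
[[18,11],[27,0],[29,6],[41,20],[46,15],[50,0]]
[[18,11],[27,0],[29,6],[41,20],[46,18],[50,0]]
[[18,11],[27,0],[29,6],[41,20],[46,18],[50,0]]
[[18,11],[27,0],[29,6],[41,20],[46,18],[50,0]]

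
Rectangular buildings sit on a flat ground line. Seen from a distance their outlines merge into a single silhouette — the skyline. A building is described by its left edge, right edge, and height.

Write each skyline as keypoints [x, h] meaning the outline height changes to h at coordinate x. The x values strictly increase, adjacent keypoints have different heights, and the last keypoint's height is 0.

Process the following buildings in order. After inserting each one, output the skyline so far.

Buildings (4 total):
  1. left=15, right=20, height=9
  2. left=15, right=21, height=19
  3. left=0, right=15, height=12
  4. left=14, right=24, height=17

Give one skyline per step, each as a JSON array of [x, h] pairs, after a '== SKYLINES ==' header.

== SKYLINES ==
[[15,9],[20,0]]
[[15,19],[21,0]]
[[0,12],[15,19],[21,0]]
[[0,12],[14,17],[15,19],[21,17],[24,0]]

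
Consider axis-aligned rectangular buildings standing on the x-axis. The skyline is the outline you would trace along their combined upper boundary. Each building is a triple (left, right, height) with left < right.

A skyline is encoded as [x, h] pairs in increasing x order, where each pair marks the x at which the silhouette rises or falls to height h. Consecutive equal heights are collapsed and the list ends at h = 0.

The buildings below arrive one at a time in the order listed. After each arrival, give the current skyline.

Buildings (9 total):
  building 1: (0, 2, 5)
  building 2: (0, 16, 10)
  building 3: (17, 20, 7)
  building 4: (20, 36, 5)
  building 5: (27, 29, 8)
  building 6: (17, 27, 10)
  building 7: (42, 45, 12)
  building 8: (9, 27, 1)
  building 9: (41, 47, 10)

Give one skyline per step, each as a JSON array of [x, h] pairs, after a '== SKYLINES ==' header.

== SKYLINES ==
[[0,5],[2,0]]
[[0,10],[16,0]]
[[0,10],[16,0],[17,7],[20,0]]
[[0,10],[16,0],[17,7],[20,5],[36,0]]
[[0,10],[16,0],[17,7],[20,5],[27,8],[29,5],[36,0]]
[[0,10],[16,0],[17,10],[27,8],[29,5],[36,0]]
[[0,10],[16,0],[17,10],[27,8],[29,5],[36,0],[42,12],[45,0]]
[[0,10],[16,1],[17,10],[27,8],[29,5],[36,0],[42,12],[45,0]]
[[0,10],[16,1],[17,10],[27,8],[29,5],[36,0],[41,10],[42,12],[45,10],[47,0]]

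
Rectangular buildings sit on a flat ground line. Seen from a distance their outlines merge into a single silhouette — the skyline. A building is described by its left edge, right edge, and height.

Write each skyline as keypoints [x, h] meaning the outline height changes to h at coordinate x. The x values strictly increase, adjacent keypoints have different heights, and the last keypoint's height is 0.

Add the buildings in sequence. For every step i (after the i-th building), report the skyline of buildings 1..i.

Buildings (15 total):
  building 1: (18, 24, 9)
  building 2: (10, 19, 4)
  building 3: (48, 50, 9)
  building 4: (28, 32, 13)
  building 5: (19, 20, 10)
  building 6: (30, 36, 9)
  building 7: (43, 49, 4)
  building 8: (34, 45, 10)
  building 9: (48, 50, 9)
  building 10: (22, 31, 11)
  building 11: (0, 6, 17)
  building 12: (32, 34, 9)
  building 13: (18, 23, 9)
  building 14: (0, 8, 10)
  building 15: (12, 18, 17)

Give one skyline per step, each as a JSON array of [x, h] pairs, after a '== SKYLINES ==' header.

== SKYLINES ==
[[18,9],[24,0]]
[[10,4],[18,9],[24,0]]
[[10,4],[18,9],[24,0],[48,9],[50,0]]
[[10,4],[18,9],[24,0],[28,13],[32,0],[48,9],[50,0]]
[[10,4],[18,9],[19,10],[20,9],[24,0],[28,13],[32,0],[48,9],[50,0]]
[[10,4],[18,9],[19,10],[20,9],[24,0],[28,13],[32,9],[36,0],[48,9],[50,0]]
[[10,4],[18,9],[19,10],[20,9],[24,0],[28,13],[32,9],[36,0],[43,4],[48,9],[50,0]]
[[10,4],[18,9],[19,10],[20,9],[24,0],[28,13],[32,9],[34,10],[45,4],[48,9],[50,0]]
[[10,4],[18,9],[19,10],[20,9],[24,0],[28,13],[32,9],[34,10],[45,4],[48,9],[50,0]]
[[10,4],[18,9],[19,10],[20,9],[22,11],[28,13],[32,9],[34,10],[45,4],[48,9],[50,0]]
[[0,17],[6,0],[10,4],[18,9],[19,10],[20,9],[22,11],[28,13],[32,9],[34,10],[45,4],[48,9],[50,0]]
[[0,17],[6,0],[10,4],[18,9],[19,10],[20,9],[22,11],[28,13],[32,9],[34,10],[45,4],[48,9],[50,0]]
[[0,17],[6,0],[10,4],[18,9],[19,10],[20,9],[22,11],[28,13],[32,9],[34,10],[45,4],[48,9],[50,0]]
[[0,17],[6,10],[8,0],[10,4],[18,9],[19,10],[20,9],[22,11],[28,13],[32,9],[34,10],[45,4],[48,9],[50,0]]
[[0,17],[6,10],[8,0],[10,4],[12,17],[18,9],[19,10],[20,9],[22,11],[28,13],[32,9],[34,10],[45,4],[48,9],[50,0]]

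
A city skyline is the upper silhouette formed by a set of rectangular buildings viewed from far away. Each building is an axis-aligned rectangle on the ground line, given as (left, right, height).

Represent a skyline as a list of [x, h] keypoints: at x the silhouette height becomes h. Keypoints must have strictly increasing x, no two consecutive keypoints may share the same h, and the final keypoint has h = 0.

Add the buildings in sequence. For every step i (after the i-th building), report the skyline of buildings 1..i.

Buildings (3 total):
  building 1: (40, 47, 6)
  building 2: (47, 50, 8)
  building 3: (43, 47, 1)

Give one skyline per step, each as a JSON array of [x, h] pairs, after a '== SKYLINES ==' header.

== SKYLINES ==
[[40,6],[47,0]]
[[40,6],[47,8],[50,0]]
[[40,6],[47,8],[50,0]]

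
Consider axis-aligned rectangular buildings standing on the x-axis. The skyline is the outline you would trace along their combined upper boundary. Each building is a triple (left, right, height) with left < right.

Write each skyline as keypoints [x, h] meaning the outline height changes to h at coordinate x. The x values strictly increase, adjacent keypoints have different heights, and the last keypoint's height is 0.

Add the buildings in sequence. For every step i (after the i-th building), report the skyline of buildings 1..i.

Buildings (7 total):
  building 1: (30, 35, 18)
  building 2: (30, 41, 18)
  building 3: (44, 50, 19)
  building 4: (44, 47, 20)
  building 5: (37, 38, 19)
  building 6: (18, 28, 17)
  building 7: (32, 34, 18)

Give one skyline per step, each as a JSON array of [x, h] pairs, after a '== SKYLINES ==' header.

== SKYLINES ==
[[30,18],[35,0]]
[[30,18],[41,0]]
[[30,18],[41,0],[44,19],[50,0]]
[[30,18],[41,0],[44,20],[47,19],[50,0]]
[[30,18],[37,19],[38,18],[41,0],[44,20],[47,19],[50,0]]
[[18,17],[28,0],[30,18],[37,19],[38,18],[41,0],[44,20],[47,19],[50,0]]
[[18,17],[28,0],[30,18],[37,19],[38,18],[41,0],[44,20],[47,19],[50,0]]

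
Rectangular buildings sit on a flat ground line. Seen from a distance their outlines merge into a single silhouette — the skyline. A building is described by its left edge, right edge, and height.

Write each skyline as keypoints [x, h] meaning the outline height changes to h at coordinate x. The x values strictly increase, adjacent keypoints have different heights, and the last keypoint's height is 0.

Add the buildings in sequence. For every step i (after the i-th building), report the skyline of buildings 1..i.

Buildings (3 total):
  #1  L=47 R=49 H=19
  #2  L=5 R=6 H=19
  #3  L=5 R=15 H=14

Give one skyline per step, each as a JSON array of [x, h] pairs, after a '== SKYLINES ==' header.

== SKYLINES ==
[[47,19],[49,0]]
[[5,19],[6,0],[47,19],[49,0]]
[[5,19],[6,14],[15,0],[47,19],[49,0]]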